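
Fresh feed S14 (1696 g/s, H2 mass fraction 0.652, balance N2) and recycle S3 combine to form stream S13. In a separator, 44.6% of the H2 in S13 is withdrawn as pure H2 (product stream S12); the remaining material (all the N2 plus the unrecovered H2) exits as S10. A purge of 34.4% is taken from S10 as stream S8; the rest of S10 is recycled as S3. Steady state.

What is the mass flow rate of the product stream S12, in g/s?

H2 in S13: m_A = 1696×0.652 + (1−0.344)·(1−0.446)·m_A, so m_A = 1105.8/0.6366 = 1737.1 g/s.
Product S12 = 0.446×1737.1 = 774.74 g/s.

774.7 g/s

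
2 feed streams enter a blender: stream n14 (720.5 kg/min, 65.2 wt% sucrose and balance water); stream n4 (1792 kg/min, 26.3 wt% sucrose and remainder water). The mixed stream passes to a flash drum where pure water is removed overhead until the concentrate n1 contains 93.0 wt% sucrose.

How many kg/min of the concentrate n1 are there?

sucrose entering = 720.5×0.652 + 1792×0.263 = 941.06 kg/min.
All sucrose reports to n1, so n1 = 941.06/0.930 = 1011.9 kg/min.

1012 kg/min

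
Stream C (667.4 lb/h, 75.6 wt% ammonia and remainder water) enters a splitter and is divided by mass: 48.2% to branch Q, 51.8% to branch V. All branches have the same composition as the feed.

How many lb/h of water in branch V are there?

Branch V total = 0.518×667.4 = 345.71 lb/h.
water in V = 0.244×345.71 = 84.354 lb/h.

84.35 lb/h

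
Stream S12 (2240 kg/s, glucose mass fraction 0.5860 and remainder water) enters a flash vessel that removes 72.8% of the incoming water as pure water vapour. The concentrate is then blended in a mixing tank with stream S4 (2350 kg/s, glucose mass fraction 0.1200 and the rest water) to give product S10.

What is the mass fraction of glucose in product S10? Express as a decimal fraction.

Vapour removed = 0.728×0.414×2240 = 675.12 kg/s; concentrate = 1564.9 kg/s.
glucose reaching the mixer = 1312.6 (from concentrate) + 2350×0.120 = 1594.6 kg/s.
Product flow = 1564.9 + 2350 = 3914.9 kg/s; glucose fraction = 0.4073.

0.4073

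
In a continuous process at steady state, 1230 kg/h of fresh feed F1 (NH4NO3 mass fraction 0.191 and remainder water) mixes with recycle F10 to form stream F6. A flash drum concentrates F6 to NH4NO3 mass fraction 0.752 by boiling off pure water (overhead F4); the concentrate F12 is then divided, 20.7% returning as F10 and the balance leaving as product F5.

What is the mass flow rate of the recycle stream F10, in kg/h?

Overall NH4NO3 balance (none leaves overhead): NH4NO3 in fresh feed = NH4NO3 in product, i.e. 1230×0.191 = (1−0.207)·F12·0.752.
F12 = 234.93/(0.752×0.793) = 393.96 kg/h.
Recycle F10 = 0.207×393.96 = 81.549 kg/h.

81.55 kg/h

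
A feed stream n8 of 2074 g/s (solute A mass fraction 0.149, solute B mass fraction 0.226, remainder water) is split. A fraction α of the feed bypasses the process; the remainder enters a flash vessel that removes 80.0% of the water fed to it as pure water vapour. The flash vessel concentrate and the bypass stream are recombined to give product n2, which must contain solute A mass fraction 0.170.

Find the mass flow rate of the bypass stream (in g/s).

1562 g/s

All 2074×0.149 = 309.03 g/s of solute A reaches n2, so n2 = 309.03/0.170 = 1817.8 g/s and vapour = 256.2 g/s.
The evaporator receives (1−α)·2074 of feed at 0.625 water and removes 0.800 of that water:
0.800×0.625×(1−α)×2074 = 256.2
(1−α) = 256.2/1037 = 0.2471;  α = 0.7529.
Bypass flow = 0.7529×2074 = 1561.6 g/s.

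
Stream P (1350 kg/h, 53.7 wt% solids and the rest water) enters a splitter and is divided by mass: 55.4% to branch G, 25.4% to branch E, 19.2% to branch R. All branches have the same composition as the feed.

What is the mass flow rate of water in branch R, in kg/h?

120 kg/h

Branch R total = 0.192×1350 = 259.2 kg/h.
water in R = 0.463×259.2 = 120.01 kg/h.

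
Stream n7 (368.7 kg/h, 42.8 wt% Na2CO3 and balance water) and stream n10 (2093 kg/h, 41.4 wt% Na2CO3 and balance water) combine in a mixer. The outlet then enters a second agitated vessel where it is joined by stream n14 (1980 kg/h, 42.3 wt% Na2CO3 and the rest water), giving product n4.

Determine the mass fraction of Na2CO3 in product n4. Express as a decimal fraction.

0.419

Overall, product flow = 4441.7 kg/h.
Na2CO3 in = 368.7×0.428 + 2093×0.414 + 1980×0.423 = 1861.8 kg/h.
Na2CO3 fraction in n4 = 0.419.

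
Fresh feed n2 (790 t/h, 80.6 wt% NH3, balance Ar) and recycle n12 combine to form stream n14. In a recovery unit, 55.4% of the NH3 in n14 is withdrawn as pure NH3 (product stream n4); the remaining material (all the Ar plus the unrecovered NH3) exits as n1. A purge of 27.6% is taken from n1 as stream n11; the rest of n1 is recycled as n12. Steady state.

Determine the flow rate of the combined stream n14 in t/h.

1496 t/h

Ar enters only via n2 and leaves only via the purge: 790×0.194 = 0.276×(Ar in n1), and the recovery unit passes all Ar, so Ar in n14 = Ar in n1 = 555.29 t/h.
NH3 in n14: m_A = 790×0.806 + (1−0.276)·(1−0.554)·m_A, so m_A = 636.74/0.6771 = 940.4 t/h.
n14 = 940.4 + 555.29 = 1495.7 t/h.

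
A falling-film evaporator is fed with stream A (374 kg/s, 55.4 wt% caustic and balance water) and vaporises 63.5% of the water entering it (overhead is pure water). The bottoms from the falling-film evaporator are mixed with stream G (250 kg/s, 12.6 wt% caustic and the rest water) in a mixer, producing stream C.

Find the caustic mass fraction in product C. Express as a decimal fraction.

0.4607

Vapour removed = 0.635×0.446×374 = 105.92 kg/s; concentrate = 268.08 kg/s.
caustic reaching the mixer = 207.2 (from concentrate) + 250×0.126 = 238.7 kg/s.
Product flow = 268.08 + 250 = 518.08 kg/s; caustic fraction = 0.4607.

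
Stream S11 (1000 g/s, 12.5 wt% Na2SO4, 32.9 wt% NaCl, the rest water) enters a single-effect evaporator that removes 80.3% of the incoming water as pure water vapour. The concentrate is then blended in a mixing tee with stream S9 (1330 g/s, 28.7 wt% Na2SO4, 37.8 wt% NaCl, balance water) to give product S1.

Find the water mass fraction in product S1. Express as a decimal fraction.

0.292

Vapour removed = 0.803×0.546×1000 = 438.44 g/s; concentrate = 561.56 g/s.
water reaching the mixer = 107.56 (from concentrate) + 1330×0.335 = 553.11 g/s.
Product flow = 561.56 + 1330 = 1891.6 g/s; water fraction = 0.292.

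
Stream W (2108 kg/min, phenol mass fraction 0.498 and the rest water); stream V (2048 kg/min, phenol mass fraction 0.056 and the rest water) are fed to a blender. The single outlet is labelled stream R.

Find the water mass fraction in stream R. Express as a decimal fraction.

0.720

Total flow out = 2108 + 2048 = 4156 kg/min.
water in = 2108×0.502 + 2048×0.944 = 2991.5 kg/min.
water mass fraction in R = 2991.5/4156 = 0.720.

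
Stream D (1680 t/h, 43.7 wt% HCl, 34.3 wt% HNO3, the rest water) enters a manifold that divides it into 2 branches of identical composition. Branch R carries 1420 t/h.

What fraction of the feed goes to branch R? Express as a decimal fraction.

0.845

Fraction to R = 1420/1680 = 0.8452.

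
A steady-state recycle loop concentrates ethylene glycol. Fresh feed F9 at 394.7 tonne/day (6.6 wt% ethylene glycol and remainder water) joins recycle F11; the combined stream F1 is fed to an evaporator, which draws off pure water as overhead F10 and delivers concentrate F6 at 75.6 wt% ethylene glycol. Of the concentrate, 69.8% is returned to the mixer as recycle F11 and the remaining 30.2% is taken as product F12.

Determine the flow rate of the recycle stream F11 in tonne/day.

Overall ethylene glycol balance (none leaves overhead): ethylene glycol in fresh feed = ethylene glycol in product, i.e. 394.7×0.066 = (1−0.698)·F6·0.756.
F6 = 26.05/(0.756×0.302) = 114.1 tonne/day.
Recycle F11 = 0.698×114.1 = 79.641 tonne/day.

79.64 tonne/day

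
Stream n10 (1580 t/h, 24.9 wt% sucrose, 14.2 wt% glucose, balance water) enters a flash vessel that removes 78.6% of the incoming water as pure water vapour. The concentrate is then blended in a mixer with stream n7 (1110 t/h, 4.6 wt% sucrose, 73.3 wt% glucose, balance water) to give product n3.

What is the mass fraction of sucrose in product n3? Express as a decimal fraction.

Vapour removed = 0.786×0.609×1580 = 756.3 t/h; concentrate = 823.7 t/h.
sucrose reaching the mixer = 393.42 (from concentrate) + 1110×0.046 = 444.48 t/h.
Product flow = 823.7 + 1110 = 1933.7 t/h; sucrose fraction = 0.230.

0.230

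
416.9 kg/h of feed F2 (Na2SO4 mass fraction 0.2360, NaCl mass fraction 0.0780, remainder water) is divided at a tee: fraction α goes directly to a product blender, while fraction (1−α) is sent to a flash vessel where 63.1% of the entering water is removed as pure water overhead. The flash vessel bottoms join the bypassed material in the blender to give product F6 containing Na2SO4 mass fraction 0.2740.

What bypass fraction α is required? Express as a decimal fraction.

0.680

All 416.9×0.236 = 98.388 kg/h of Na2SO4 reaches F6, so F6 = 98.388/0.274 = 359.08 kg/h and vapour = 57.818 kg/h.
The evaporator receives (1−α)·416.9 of feed at 0.686 water and removes 0.631 of that water:
0.631×0.686×(1−α)×416.9 = 57.818
(1−α) = 57.818/180.46 = 0.3204;  α = 0.6796.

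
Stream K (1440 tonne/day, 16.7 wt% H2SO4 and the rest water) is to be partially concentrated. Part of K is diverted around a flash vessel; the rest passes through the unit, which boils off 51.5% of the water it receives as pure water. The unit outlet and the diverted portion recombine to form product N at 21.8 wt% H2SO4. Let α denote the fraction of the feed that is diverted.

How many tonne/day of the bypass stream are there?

All 1440×0.167 = 240.48 tonne/day of H2SO4 reaches N, so N = 240.48/0.218 = 1103.1 tonne/day and vapour = 336.88 tonne/day.
The evaporator receives (1−α)·1440 of feed at 0.833 water and removes 0.515 of that water:
0.515×0.833×(1−α)×1440 = 336.88
(1−α) = 336.88/617.75 = 0.5453;  α = 0.4547.
Bypass flow = 0.4547×1440 = 654.72 tonne/day.

654.7 tonne/day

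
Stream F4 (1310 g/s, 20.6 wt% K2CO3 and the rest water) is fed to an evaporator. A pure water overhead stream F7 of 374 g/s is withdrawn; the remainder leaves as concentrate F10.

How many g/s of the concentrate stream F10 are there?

936 g/s

Concentrate = 1310 − 374 = 936 g/s.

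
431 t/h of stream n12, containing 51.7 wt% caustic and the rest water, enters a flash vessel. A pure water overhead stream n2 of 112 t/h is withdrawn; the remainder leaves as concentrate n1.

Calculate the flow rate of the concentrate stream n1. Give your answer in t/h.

319 t/h

Concentrate = 431 − 112 = 319 t/h.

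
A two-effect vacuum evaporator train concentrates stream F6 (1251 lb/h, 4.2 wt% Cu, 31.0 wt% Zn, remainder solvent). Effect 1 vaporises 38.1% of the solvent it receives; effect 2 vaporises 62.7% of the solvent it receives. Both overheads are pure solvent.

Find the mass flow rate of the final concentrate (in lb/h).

627.5 lb/h

solvent in feed = 1251×0.648 = 810.65 lb/h.
After stage 1: solvent left = (1−0.381)×810.65 = 501.79; stream total = 942.14 lb/h.
After stage 2: solvent left = (1−0.627)×501.79 = 187.17; final concentrate = 627.52 lb/h.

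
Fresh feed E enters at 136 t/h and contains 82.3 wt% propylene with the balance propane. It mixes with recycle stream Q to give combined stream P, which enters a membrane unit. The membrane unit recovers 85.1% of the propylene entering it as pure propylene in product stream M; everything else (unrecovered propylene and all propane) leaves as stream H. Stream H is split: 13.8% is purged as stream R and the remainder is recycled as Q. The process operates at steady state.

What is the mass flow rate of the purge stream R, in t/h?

propane enters only via E and leaves only via the purge: 136×0.177 = 0.138×(propane in H), and the membrane unit passes all propane, so propane in P = propane in H = 174.43 t/h.
propylene in P: m_A = 136×0.823 + (1−0.138)·(1−0.851)·m_A, so m_A = 111.93/0.8716 = 128.42 t/h.
H = (1−0.851)×128.42 + 174.43 = 193.57 t/h.
Purge R = 0.138×193.57 = 26.713 t/h.

26.71 t/h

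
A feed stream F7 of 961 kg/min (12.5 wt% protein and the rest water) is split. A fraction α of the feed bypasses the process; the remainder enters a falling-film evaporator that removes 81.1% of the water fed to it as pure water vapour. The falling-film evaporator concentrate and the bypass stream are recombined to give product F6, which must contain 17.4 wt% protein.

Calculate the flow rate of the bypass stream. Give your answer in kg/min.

All 961×0.125 = 120.12 kg/min of protein reaches F6, so F6 = 120.12/0.174 = 690.37 kg/min and vapour = 270.63 kg/min.
The evaporator receives (1−α)·961 of feed at 0.875 water and removes 0.811 of that water:
0.811×0.875×(1−α)×961 = 270.63
(1−α) = 270.63/681.95 = 0.3968;  α = 0.6032.
Bypass flow = 0.6032×961 = 579.63 kg/min.

579.6 kg/min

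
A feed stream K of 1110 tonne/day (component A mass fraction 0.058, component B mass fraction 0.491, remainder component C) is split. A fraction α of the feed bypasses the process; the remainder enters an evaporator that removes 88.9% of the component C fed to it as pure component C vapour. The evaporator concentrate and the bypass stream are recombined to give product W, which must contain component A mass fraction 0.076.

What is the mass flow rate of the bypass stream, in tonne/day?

454.3 tonne/day

All 1110×0.058 = 64.38 tonne/day of component A reaches W, so W = 64.38/0.076 = 847.11 tonne/day and vapour = 262.89 tonne/day.
The evaporator receives (1−α)·1110 of feed at 0.451 component C and removes 0.889 of that component C:
0.889×0.451×(1−α)×1110 = 262.89
(1−α) = 262.89/445.04 = 0.5907;  α = 0.4093.
Bypass flow = 0.4093×1110 = 454.3 tonne/day.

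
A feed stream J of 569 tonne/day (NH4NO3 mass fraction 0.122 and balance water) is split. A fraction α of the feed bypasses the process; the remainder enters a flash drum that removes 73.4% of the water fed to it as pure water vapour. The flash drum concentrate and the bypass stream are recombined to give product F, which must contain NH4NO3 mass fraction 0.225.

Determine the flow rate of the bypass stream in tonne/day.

All 569×0.122 = 69.418 tonne/day of NH4NO3 reaches F, so F = 69.418/0.225 = 308.52 tonne/day and vapour = 260.48 tonne/day.
The evaporator receives (1−α)·569 of feed at 0.878 water and removes 0.734 of that water:
0.734×0.878×(1−α)×569 = 260.48
(1−α) = 260.48/366.69 = 0.7103;  α = 0.2897.
Bypass flow = 0.2897×569 = 164.82 tonne/day.

164.8 tonne/day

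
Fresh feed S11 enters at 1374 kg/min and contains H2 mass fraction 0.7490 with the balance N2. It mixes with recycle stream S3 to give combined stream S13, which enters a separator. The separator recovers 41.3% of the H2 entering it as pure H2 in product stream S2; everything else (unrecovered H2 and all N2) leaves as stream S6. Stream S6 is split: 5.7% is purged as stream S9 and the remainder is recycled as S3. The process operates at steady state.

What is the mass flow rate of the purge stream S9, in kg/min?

N2 enters only via S11 and leaves only via the purge: 1374×0.251 = 0.057×(N2 in S6), and the separator passes all N2, so N2 in S13 = N2 in S6 = 6050.4 kg/min.
H2 in S13: m_A = 1374×0.749 + (1−0.057)·(1−0.413)·m_A, so m_A = 1029.1/0.4465 = 2305.1 kg/min.
S6 = (1−0.413)×2305.1 + 6050.4 = 7403.5 kg/min.
Purge S9 = 0.057×7403.5 = 422 kg/min.

422 kg/min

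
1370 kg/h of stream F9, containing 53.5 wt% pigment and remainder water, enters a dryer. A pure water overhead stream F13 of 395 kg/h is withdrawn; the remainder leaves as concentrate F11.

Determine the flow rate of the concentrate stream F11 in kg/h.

975 kg/h

Concentrate = 1370 − 395 = 975 kg/h.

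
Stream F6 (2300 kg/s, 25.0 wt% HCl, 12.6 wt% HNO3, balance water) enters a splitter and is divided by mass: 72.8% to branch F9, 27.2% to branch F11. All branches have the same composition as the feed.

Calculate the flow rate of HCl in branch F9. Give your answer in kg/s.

418.6 kg/s

Branch F9 total = 0.728×2300 = 1674.4 kg/s.
HCl in F9 = 0.250×1674.4 = 418.6 kg/s.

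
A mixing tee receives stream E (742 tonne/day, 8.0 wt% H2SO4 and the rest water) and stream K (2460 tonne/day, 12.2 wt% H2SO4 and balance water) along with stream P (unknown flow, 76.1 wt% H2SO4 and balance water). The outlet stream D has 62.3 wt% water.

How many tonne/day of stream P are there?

Let P be the unknown flow. Total out = 3202 + P.
water balance: 2842.5 + 0.239·P = 0.623·(3202 + P)
(0.239 − 0.623)·P = 0.623×3202 − 2842.5 = -847.67
P = -847.67 / -0.384 = 2207.5 tonne/day

2207 tonne/day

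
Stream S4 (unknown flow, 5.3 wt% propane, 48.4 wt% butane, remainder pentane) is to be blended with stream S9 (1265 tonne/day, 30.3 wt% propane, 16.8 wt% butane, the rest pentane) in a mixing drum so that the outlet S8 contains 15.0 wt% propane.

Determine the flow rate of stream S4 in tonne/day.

Let S4 be the unknown flow. Total out = 1265 + S4.
propane balance: 383.3 + 0.053·S4 = 0.150·(1265 + S4)
(0.053 − 0.150)·S4 = 0.150×1265 − 383.3 = -193.55
S4 = -193.55 / -0.097 = 1995.3 tonne/day

1995 tonne/day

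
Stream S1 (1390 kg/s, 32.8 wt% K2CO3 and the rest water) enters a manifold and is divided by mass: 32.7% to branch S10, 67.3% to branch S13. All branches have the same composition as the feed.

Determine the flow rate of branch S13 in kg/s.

935.5 kg/s

Branch S13 flow = 0.673×1390 = 935.47 kg/s.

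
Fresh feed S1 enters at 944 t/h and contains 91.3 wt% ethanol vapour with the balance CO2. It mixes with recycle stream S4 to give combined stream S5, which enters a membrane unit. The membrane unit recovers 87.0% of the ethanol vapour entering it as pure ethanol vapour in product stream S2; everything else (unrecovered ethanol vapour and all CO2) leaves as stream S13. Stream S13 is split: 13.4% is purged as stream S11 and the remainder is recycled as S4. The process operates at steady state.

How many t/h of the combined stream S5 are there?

CO2 enters only via S1 and leaves only via the purge: 944×0.087 = 0.134×(CO2 in S13), and the membrane unit passes all CO2, so CO2 in S5 = CO2 in S13 = 612.9 t/h.
ethanol vapour in S5: m_A = 944×0.913 + (1−0.134)·(1−0.870)·m_A, so m_A = 861.87/0.8874 = 971.21 t/h.
S5 = 971.21 + 612.9 = 1584.1 t/h.

1584 t/h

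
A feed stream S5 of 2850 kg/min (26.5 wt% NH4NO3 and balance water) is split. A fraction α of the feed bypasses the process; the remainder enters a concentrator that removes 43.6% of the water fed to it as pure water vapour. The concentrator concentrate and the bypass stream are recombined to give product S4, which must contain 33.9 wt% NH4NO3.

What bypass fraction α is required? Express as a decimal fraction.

0.319

All 2850×0.265 = 755.25 kg/min of NH4NO3 reaches S4, so S4 = 755.25/0.339 = 2227.9 kg/min and vapour = 622.12 kg/min.
The evaporator receives (1−α)·2850 of feed at 0.735 water and removes 0.436 of that water:
0.436×0.735×(1−α)×2850 = 622.12
(1−α) = 622.12/913.31 = 0.6812;  α = 0.3188.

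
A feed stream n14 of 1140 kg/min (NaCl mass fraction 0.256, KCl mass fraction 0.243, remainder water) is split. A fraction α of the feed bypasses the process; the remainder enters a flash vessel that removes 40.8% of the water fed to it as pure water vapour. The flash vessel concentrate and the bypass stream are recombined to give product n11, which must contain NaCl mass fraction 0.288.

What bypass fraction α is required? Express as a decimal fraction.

All 1140×0.256 = 291.84 kg/min of NaCl reaches n11, so n11 = 291.84/0.288 = 1013.3 kg/min and vapour = 126.67 kg/min.
The evaporator receives (1−α)·1140 of feed at 0.501 water and removes 0.408 of that water:
0.408×0.501×(1−α)×1140 = 126.67
(1−α) = 126.67/233.03 = 0.5436;  α = 0.4564.

0.456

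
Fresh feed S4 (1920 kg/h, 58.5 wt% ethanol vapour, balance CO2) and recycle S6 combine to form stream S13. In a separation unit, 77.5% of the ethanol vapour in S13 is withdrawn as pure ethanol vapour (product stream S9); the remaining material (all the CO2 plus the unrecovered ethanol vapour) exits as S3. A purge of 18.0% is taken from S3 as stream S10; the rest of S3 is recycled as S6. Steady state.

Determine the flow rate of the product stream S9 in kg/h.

1067 kg/h

ethanol vapour in S13: m_A = 1920×0.585 + (1−0.180)·(1−0.775)·m_A, so m_A = 1123.2/0.8155 = 1377.3 kg/h.
Product S9 = 0.775×1377.3 = 1067.4 kg/h.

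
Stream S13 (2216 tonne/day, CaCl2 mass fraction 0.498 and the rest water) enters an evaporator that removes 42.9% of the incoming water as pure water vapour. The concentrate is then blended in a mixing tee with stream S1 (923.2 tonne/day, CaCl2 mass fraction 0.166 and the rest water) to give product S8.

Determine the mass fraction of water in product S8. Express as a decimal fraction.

0.528

Vapour removed = 0.429×0.502×2216 = 477.23 tonne/day; concentrate = 1738.8 tonne/day.
water reaching the mixer = 635.2 (from concentrate) + 923.2×0.834 = 1405.1 tonne/day.
Product flow = 1738.8 + 923.2 = 2662 tonne/day; water fraction = 0.528.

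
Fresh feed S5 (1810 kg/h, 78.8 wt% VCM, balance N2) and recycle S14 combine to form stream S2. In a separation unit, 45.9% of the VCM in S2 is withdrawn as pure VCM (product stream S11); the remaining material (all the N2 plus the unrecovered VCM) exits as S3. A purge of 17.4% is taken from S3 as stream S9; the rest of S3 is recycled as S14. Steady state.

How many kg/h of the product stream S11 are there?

VCM in S2: m_A = 1810×0.788 + (1−0.174)·(1−0.459)·m_A, so m_A = 1426.3/0.5531 = 2578.5 kg/h.
Product S11 = 0.459×2578.5 = 1183.6 kg/h.

1184 kg/h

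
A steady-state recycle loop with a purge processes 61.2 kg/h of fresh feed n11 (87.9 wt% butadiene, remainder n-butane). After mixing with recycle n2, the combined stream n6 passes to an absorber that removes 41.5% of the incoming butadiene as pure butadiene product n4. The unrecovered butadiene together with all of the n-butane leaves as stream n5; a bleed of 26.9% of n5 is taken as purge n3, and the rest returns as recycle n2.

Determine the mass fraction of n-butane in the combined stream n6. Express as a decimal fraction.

n-butane enters only via n11 and leaves only via the purge: 61.2×0.121 = 0.269×(n-butane in n5), and the absorber passes all n-butane, so n-butane in n6 = n-butane in n5 = 27.529 kg/h.
butadiene in n6: m_A = 61.2×0.879 + (1−0.269)·(1−0.415)·m_A, so m_A = 53.795/0.5724 = 93.987 kg/h.
n6 = 93.987 + 27.529 = 121.52 kg/h.
n-butane fraction in n6 = 27.529/121.52 = 0.2265.

0.2265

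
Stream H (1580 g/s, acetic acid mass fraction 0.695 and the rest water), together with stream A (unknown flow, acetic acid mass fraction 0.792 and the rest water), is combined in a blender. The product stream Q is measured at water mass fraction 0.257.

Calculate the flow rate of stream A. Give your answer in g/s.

1548 g/s

Let A be the unknown flow. Total out = 1580 + A.
water balance: 481.9 + 0.208·A = 0.257·(1580 + A)
(0.208 − 0.257)·A = 0.257×1580 − 481.9 = -75.84
A = -75.84 / -0.049 = 1547.8 g/s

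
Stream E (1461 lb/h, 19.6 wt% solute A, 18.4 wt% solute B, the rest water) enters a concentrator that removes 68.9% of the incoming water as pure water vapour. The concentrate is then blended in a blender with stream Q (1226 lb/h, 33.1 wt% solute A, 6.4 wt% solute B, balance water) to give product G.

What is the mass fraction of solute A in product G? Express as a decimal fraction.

Vapour removed = 0.689×0.620×1461 = 624.11 lb/h; concentrate = 836.89 lb/h.
solute A reaching the mixer = 286.36 (from concentrate) + 1226×0.331 = 692.16 lb/h.
Product flow = 836.89 + 1226 = 2062.9 lb/h; solute A fraction = 0.3355.

0.3355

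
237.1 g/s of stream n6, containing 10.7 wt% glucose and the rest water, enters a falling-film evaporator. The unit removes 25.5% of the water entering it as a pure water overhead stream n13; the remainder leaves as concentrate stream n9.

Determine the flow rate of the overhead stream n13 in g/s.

water entering = 237.1×0.893 = 211.73 g/s; overhead removed = 0.255×211.73 = 53.991 g/s.

53.99 g/s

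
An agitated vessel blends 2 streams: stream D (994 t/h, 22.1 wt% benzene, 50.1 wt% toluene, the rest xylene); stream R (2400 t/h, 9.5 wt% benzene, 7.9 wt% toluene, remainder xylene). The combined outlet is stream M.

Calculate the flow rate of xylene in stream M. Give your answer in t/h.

xylene out = xylene in = 994×0.278 + 2400×0.826 = 2258.7 t/h.

2259 t/h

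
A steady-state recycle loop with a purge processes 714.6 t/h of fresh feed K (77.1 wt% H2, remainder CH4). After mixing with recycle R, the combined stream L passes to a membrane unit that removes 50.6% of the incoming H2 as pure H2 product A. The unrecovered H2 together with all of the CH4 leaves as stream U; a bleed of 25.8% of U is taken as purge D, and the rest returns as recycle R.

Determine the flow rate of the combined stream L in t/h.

1504 t/h

CH4 enters only via K and leaves only via the purge: 714.6×0.229 = 0.258×(CH4 in U), and the membrane unit passes all CH4, so CH4 in L = CH4 in U = 634.28 t/h.
H2 in L: m_A = 714.6×0.771 + (1−0.258)·(1−0.506)·m_A, so m_A = 550.96/0.6335 = 869.77 t/h.
L = 869.77 + 634.28 = 1504 t/h.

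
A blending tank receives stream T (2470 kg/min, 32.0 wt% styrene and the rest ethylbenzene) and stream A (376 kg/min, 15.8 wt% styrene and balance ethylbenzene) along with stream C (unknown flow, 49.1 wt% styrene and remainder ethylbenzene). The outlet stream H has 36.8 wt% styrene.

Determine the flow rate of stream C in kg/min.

Let C be the unknown flow. Total out = 2846 + C.
styrene balance: 849.81 + 0.491·C = 0.368·(2846 + C)
(0.491 − 0.368)·C = 0.368×2846 − 849.81 = 197.52
C = 197.52 / 0.123 = 1605.9 kg/min

1606 kg/min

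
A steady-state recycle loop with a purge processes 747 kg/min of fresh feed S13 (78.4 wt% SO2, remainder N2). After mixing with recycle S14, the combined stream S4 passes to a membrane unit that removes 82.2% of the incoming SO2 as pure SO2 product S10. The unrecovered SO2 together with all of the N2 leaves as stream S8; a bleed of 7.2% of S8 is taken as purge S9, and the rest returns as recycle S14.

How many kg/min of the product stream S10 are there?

SO2 in S4: m_A = 747×0.784 + (1−0.072)·(1−0.822)·m_A, so m_A = 585.65/0.8348 = 701.53 kg/min.
Product S10 = 0.822×701.53 = 576.66 kg/min.

576.7 kg/min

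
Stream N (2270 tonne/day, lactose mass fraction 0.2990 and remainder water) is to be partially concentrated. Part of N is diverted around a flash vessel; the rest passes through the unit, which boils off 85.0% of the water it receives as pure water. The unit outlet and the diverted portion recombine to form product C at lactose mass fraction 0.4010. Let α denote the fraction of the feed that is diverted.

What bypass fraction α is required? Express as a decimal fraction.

All 2270×0.299 = 678.73 tonne/day of lactose reaches C, so C = 678.73/0.401 = 1692.6 tonne/day and vapour = 577.41 tonne/day.
The evaporator receives (1−α)·2270 of feed at 0.701 water and removes 0.850 of that water:
0.850×0.701×(1−α)×2270 = 577.41
(1−α) = 577.41/1352.6 = 0.4269;  α = 0.5731.

0.573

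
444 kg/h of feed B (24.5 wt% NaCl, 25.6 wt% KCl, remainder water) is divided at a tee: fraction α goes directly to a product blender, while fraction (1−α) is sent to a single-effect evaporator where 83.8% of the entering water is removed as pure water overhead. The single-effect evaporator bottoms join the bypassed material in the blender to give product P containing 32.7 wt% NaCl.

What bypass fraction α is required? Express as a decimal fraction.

0.400

All 444×0.245 = 108.78 kg/h of NaCl reaches P, so P = 108.78/0.327 = 332.66 kg/h and vapour = 111.34 kg/h.
The evaporator receives (1−α)·444 of feed at 0.499 water and removes 0.838 of that water:
0.838×0.499×(1−α)×444 = 111.34
(1−α) = 111.34/185.66 = 0.5997;  α = 0.4003.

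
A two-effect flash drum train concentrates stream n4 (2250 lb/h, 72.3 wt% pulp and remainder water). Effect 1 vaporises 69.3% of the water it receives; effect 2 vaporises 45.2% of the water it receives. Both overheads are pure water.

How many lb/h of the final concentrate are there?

1732 lb/h

water in feed = 2250×0.277 = 623.25 lb/h.
After stage 1: water left = (1−0.693)×623.25 = 191.34; stream total = 1818.1 lb/h.
After stage 2: water left = (1−0.452)×191.34 = 104.85; final concentrate = 1731.6 lb/h.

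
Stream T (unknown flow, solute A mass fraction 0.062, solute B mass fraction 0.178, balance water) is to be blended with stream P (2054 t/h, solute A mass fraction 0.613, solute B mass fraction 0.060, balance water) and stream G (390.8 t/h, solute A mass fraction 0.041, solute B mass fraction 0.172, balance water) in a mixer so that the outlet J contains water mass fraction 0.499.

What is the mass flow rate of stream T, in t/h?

Let T be the unknown flow. Total out = 2444.8 + T.
water balance: 979.22 + 0.760·T = 0.499·(2444.8 + T)
(0.760 − 0.499)·T = 0.499×2444.8 − 979.22 = 240.74
T = 240.74 / 0.261 = 922.37 t/h

922.4 t/h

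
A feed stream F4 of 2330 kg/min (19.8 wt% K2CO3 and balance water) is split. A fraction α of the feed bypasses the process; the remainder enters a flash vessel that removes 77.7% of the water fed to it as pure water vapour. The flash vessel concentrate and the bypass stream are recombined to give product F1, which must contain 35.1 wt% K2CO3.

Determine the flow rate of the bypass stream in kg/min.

All 2330×0.198 = 461.34 kg/min of K2CO3 reaches F1, so F1 = 461.34/0.351 = 1314.4 kg/min and vapour = 1015.6 kg/min.
The evaporator receives (1−α)·2330 of feed at 0.802 water and removes 0.777 of that water:
0.777×0.802×(1−α)×2330 = 1015.6
(1−α) = 1015.6/1451.9 = 0.6995;  α = 0.3005.
Bypass flow = 0.3005×2330 = 700.16 kg/min.

700.2 kg/min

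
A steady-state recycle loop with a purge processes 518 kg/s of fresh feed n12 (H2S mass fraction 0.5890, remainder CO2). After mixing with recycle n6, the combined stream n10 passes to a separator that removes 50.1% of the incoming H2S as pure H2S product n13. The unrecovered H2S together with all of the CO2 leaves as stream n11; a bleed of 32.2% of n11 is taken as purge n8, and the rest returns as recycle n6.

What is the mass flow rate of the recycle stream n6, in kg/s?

604.3 kg/s

CO2 enters only via n12 and leaves only via the purge: 518×0.411 = 0.322×(CO2 in n11), and the separator passes all CO2, so CO2 in n10 = CO2 in n11 = 661.17 kg/s.
H2S in n10: m_A = 518×0.589 + (1−0.322)·(1−0.501)·m_A, so m_A = 305.1/0.6617 = 461.1 kg/s.
n11 = (1−0.501)×461.1 + 661.17 = 891.26 kg/s.
Recycle n6 = (1−0.322)×891.26 = 604.28 kg/s.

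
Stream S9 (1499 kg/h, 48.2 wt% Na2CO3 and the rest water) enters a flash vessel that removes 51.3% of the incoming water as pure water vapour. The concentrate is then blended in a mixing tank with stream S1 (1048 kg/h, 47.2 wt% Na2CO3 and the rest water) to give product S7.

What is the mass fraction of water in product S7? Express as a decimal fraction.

0.434

Vapour removed = 0.513×0.518×1499 = 398.34 kg/h; concentrate = 1100.7 kg/h.
water reaching the mixer = 378.15 (from concentrate) + 1048×0.528 = 931.49 kg/h.
Product flow = 1100.7 + 1048 = 2148.7 kg/h; water fraction = 0.434.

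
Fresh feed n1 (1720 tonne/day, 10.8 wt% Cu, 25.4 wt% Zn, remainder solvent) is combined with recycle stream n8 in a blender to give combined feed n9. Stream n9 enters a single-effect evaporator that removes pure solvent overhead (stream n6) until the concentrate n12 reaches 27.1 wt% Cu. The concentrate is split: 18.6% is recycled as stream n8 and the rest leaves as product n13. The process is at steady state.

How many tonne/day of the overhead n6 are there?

Overall Cu balance (none leaves overhead): Cu in fresh feed = Cu in product, i.e. 1720×0.108 = (1−0.186)·n12·0.271.
n12 = 185.76/(0.271×0.814) = 842.09 tonne/day.
Recycle n8 = 0.186×842.09 = 156.63 tonne/day.
Combined feed n9 = 1720 + 156.63 = 1876.6 tonne/day.
Overhead n6 = n9 − n12 = 1876.6 − 842.09 = 1034.5 tonne/day.

1035 tonne/day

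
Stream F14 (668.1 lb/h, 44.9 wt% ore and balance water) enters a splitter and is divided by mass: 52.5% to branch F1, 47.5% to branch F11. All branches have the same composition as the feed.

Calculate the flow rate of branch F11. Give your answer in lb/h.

317.3 lb/h

Branch F11 flow = 0.475×668.1 = 317.35 lb/h.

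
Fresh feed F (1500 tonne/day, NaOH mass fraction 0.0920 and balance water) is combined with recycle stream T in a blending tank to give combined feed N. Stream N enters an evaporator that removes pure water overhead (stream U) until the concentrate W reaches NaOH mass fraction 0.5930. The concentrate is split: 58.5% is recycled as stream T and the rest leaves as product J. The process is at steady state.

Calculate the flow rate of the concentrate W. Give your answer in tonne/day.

560.8 tonne/day

Overall NaOH balance (none leaves overhead): NaOH in fresh feed = NaOH in product, i.e. 1500×0.092 = (1−0.585)·W·0.593.
W = 138/(0.593×0.415) = 560.76 tonne/day.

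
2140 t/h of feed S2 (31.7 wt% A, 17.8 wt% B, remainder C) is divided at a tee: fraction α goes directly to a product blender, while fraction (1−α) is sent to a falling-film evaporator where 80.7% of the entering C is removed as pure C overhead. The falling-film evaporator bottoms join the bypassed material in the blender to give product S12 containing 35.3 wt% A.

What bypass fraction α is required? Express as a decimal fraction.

All 2140×0.317 = 678.38 t/h of A reaches S12, so S12 = 678.38/0.353 = 1921.8 t/h and vapour = 218.24 t/h.
The evaporator receives (1−α)·2140 of feed at 0.505 C and removes 0.807 of that C:
0.807×0.505×(1−α)×2140 = 218.24
(1−α) = 218.24/872.12 = 0.2502;  α = 0.7498.

0.750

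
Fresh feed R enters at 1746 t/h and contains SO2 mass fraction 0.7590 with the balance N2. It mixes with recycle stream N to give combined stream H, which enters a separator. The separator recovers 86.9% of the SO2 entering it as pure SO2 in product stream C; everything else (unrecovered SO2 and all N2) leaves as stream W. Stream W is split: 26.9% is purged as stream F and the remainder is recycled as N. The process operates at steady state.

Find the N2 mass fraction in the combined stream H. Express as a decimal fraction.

N2 enters only via R and leaves only via the purge: 1746×0.241 = 0.269×(N2 in W), and the separator passes all N2, so N2 in H = N2 in W = 1564.3 t/h.
SO2 in H: m_A = 1746×0.759 + (1−0.269)·(1−0.869)·m_A, so m_A = 1325.2/0.9042 = 1465.6 t/h.
H = 1465.6 + 1564.3 = 3029.8 t/h.
N2 fraction in H = 1564.3/3029.8 = 0.5163.

0.5163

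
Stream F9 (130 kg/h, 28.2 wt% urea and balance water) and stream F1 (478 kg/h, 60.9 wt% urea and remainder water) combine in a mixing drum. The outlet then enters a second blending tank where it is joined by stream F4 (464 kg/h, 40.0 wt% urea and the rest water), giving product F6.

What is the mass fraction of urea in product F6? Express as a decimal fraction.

Overall, product flow = 1072 kg/h.
urea in = 130×0.282 + 478×0.609 + 464×0.400 = 513.36 kg/h.
urea fraction in F6 = 0.479.

0.479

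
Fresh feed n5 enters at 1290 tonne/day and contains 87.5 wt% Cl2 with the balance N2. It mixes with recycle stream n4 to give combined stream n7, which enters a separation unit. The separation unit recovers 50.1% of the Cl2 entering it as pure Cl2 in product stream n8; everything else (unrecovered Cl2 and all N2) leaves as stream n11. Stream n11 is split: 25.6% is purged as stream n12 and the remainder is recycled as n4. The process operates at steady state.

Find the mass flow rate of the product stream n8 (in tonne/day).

899.4 tonne/day

Cl2 in n7: m_A = 1290×0.875 + (1−0.256)·(1−0.501)·m_A, so m_A = 1128.8/0.6287 = 1795.2 tonne/day.
Product n8 = 0.501×1795.2 = 899.42 tonne/day.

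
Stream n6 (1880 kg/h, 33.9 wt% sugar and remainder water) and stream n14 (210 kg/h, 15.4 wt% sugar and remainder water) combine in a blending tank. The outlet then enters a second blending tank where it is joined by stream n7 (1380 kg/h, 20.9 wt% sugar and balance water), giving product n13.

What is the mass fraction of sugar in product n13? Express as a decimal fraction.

Overall, product flow = 3470 kg/h.
sugar in = 1880×0.339 + 210×0.154 + 1380×0.209 = 958.08 kg/h.
sugar fraction in n13 = 0.276.

0.276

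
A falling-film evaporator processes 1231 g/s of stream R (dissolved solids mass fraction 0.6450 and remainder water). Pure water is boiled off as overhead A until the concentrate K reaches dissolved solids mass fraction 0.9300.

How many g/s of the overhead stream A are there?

dissolved solids is conserved: 1231×0.645 = 794 g/s all reports to the concentrate.
Concentrate = 794/(target fraction) = 853.76 g/s.
Overhead = 1231 − 853.76 = 377.24 g/s.

377.2 g/s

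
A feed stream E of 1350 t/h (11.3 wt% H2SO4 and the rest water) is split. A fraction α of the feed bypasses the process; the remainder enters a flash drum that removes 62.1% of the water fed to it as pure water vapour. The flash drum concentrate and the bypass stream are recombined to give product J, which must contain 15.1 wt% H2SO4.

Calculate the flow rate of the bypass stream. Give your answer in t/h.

733.2 t/h

All 1350×0.113 = 152.55 t/h of H2SO4 reaches J, so J = 152.55/0.151 = 1010.3 t/h and vapour = 339.74 t/h.
The evaporator receives (1−α)·1350 of feed at 0.887 water and removes 0.621 of that water:
0.621×0.887×(1−α)×1350 = 339.74
(1−α) = 339.74/743.62 = 0.4569;  α = 0.5431.
Bypass flow = 0.5431×1350 = 733.23 t/h.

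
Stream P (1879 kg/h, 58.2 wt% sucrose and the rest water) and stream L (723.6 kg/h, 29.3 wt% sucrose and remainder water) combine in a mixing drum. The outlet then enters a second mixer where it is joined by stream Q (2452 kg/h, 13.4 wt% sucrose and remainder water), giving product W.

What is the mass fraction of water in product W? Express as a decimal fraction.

Overall, product flow = 5054.6 kg/h.
water in = 1879×0.418 + 723.6×0.707 + 2452×0.866 = 3420.4 kg/h.
water fraction in W = 0.6767.

0.6767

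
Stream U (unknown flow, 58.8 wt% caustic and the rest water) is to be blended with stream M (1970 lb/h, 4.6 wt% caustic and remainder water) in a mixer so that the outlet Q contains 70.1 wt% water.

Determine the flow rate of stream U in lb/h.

Let U be the unknown flow. Total out = 1970 + U.
water balance: 1879.4 + 0.412·U = 0.701·(1970 + U)
(0.412 − 0.701)·U = 0.701×1970 − 1879.4 = -498.41
U = -498.41 / -0.289 = 1724.6 lb/h

1725 lb/h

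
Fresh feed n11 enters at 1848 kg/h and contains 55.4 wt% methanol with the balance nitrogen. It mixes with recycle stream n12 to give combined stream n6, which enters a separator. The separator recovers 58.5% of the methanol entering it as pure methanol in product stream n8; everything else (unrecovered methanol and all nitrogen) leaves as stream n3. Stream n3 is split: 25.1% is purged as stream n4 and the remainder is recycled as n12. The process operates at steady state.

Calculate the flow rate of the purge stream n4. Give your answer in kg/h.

979 kg/h

nitrogen enters only via n11 and leaves only via the purge: 1848×0.446 = 0.251×(nitrogen in n3), and the separator passes all nitrogen, so nitrogen in n6 = nitrogen in n3 = 3283.7 kg/h.
methanol in n6: m_A = 1848×0.554 + (1−0.251)·(1−0.585)·m_A, so m_A = 1023.8/0.6892 = 1485.6 kg/h.
n3 = (1−0.585)×1485.6 + 3283.7 = 3900.2 kg/h.
Purge n4 = 0.251×3900.2 = 978.95 kg/h.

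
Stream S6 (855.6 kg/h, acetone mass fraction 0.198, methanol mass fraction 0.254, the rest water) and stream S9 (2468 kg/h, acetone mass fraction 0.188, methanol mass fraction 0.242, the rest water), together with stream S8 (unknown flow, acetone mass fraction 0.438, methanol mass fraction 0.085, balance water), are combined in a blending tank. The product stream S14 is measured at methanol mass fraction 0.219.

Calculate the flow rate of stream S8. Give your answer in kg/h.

647.1 kg/h

Let S8 be the unknown flow. Total out = 3323.6 + S8.
methanol balance: 814.58 + 0.085·S8 = 0.219·(3323.6 + S8)
(0.085 − 0.219)·S8 = 0.219×3323.6 − 814.58 = -86.71
S8 = -86.71 / -0.134 = 647.09 kg/h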